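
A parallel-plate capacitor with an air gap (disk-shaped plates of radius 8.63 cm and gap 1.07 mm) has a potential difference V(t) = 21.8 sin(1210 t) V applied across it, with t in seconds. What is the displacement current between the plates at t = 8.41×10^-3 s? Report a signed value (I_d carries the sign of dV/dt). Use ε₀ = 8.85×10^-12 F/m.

C = ε₀A/d = (8.85×10^-12)(0.02340)/(1.07×10^-3) = 1.935×10^-10 F. dV/dt = V₀ω·cos(ωt); at ωt = 10.1761 rad this factor is -0.7308.
I_d = C dV/dt = (1.935×10^-10)(21.8)(1210)(-0.7308) = -3.73×10^-6 A.

-3.73×10^-6 A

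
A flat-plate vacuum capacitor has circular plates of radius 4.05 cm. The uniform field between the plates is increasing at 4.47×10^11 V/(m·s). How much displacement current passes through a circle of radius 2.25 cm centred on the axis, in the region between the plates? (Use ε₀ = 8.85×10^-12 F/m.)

Total displacement current: I_d = ε₀(πR²)(dE/dt) = (8.85×10^-12)(5.153×10^-3)(4.47×10^11) = 0.02039 A.
The field is uniform, so I_d,enc = I_d (r/R)² = (0.02039)(2.25/4.05)² = 6.29×10^-3 A.

6.29×10^-3 A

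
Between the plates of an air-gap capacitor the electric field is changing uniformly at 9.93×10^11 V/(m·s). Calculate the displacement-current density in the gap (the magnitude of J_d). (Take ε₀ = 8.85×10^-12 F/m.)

8.79 A/m²

J_d = ε₀ dE/dt = (8.85×10^-12)(9.93×10^11) = 8.79 A/m².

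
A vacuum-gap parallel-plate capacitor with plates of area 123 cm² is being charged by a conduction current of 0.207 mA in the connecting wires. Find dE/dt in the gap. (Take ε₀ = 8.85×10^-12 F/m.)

1.90×10^9 V/(m·s)

By continuity, I_d in the gap equals the 0.207 mA flowing in the wire.
Since I_d = ε₀ A dE/dt, dE/dt = I_d/(ε₀A) = (2.07×10^-4)/((8.85×10^-12)(0.0123)) = 1.90×10^9 V/(m·s).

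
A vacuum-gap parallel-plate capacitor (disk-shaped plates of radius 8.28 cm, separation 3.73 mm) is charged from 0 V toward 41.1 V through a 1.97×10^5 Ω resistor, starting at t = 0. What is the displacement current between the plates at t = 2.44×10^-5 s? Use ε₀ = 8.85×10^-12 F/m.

1.85×10^-5 A

C = ε₀A/d = (8.85×10^-12)(0.02154)/(3.73×10^-3) = 5.111×10^-11 F and τ = RC = 1.007×10^-5 s. I_d in the gap equals the RC charging current.
I_d(t) = (V₀/R) e^(−t/τ) = 2.086×10^-4 · e^(−2.423) = 1.85×10^-5 A.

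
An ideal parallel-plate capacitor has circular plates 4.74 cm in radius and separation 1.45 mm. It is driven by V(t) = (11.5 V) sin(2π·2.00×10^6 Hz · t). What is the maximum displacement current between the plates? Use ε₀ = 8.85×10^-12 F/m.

(dE/dt)_max = V₀ω/d = 9.969×10^10 V/(m·s); ω = 2πf = 1.257×10^7 rad/s.
I_d,max = ε₀ A (dE/dt)_max = (8.85×10^-12)(7.058×10^-3)(9.969×10^10) = 6.23×10^-3 A.

6.23×10^-3 A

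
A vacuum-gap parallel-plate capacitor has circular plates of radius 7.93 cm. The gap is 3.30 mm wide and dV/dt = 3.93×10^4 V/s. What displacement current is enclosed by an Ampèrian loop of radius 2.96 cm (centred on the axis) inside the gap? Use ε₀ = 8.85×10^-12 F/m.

2.90×10^-7 A

With E = V/d, dE/dt = 1.191×10^7 V/(m·s) and πR² = 0.01976 m², giving I_d = ε₀ πR² dE/dt = 2.083×10^-6 A.
Through an area πr² the displacement current is I_d·(πr²/πR²) = I_d (r/R)² = 2.90×10^-7 A.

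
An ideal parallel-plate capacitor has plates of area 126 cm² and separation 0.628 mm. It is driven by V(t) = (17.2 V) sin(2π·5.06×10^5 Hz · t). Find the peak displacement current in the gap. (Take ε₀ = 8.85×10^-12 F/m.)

(dE/dt)_max = V₀ω/d = 8.707×10^10 V/(m·s); ω = 2πf = 3.179×10^6 rad/s.
I_d,max = ε₀ A (dE/dt)_max = (8.85×10^-12)(0.0126)(8.707×10^10) = 9.71×10^-3 A.

9.71×10^-3 A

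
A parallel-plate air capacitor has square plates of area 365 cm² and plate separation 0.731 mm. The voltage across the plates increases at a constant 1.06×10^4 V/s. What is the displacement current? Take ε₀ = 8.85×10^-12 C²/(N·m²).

4.68×10^-6 A

C = ε₀A/d = (8.85×10^-12)(0.0365)/(7.31×10^-4) = 4.419×10^-10 F.
I_d = C dV/dt = (4.419×10^-10)(1.06×10^4) = 4.68×10^-6 A.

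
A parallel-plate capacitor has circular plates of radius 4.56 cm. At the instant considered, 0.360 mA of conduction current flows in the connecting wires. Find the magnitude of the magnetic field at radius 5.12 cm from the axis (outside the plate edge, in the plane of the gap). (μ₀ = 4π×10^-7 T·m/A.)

By continuity the displacement current in the gap matches the conduction current: I_d = 3.60×10^-4 A.
For r ≥ R the full I_d is enclosed: B = μ₀ I_d/(2πr) = (4π×10^-7)(3.60×10^-4)/(2π·0.0512) = 1.41×10^-9 T.

1.41×10^-9 T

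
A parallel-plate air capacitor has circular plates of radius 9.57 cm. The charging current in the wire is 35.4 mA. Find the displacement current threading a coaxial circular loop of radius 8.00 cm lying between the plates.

Between the plates the displacement current equals the wire current: I_d = 35.4 mA = 0.0354 A.
The field is uniform, so I_d,enc = I_d (r/R)² = (0.0354)(8.00/9.57)² = 0.0247 A.

0.0247 A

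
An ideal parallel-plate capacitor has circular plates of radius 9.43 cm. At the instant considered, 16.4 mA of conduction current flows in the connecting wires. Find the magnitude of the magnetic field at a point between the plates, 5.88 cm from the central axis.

2.17×10^-8 T

Between the plates the displacement current equals the wire current: I_d = 16.4 mA = 0.0164 A.
∮B·dl = μ₀ I_d,enc with I_d,enc = I_d r²/R² = 6.376×10^-3 A; so B = μ₀ I_d,enc/(2πr) = 2.17×10^-8 T.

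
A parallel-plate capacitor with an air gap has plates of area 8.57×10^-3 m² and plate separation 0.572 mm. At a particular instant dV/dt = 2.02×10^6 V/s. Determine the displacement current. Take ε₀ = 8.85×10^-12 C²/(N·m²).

2.68×10^-4 A

C = ε₀A/d = (8.85×10^-12)(8.57×10^-3)/(5.72×10^-4) = 1.326×10^-10 F.
I_d = C dV/dt = (1.326×10^-10)(2.02×10^6) = 2.68×10^-4 A.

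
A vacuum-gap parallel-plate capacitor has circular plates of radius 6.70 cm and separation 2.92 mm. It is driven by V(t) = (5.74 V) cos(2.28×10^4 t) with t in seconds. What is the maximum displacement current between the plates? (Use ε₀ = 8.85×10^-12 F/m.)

5.59×10^-6 A

The displacement current equals the conduction current C dV/dt, which peaks at C V₀ ω.
With C = ε₀A/d = (8.85×10^-12)(0.01410)/(2.92×10^-3) = 4.273×10^-11 F and ω = 2.28×10^4 rad/s, I_d,max = (4.273×10^-11)(5.74)(2.28×10^4) = 5.59×10^-6 A.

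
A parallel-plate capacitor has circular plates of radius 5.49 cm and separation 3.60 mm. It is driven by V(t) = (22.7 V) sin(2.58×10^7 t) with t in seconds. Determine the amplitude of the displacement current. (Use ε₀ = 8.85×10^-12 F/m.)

C = ε₀A/d = (8.85×10^-12)(9.469×10^-3)/(3.60×10^-3) = 2.328×10^-11 F; ω = 2.58×10^7 rad/s.
I_d = C dV/dt, so |I_d|_max = C V₀ ω = (2.328×10^-11)(22.7)(2.58×10^7) = 0.0136 A.

0.0136 A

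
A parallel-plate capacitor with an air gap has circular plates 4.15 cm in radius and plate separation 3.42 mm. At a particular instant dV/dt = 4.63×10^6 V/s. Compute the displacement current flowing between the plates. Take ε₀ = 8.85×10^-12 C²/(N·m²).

6.48×10^-5 A

The field between the plates is E = V/d, so dE/dt = (4.63×10^6)/(3.42×10^-3 m) = 1.354×10^9 V/(m·s).
I_d = ε₀ A (dE/dt) = (8.85×10^-12)(5.411×10^-3)(1.354×10^9) = 6.48×10^-5 A.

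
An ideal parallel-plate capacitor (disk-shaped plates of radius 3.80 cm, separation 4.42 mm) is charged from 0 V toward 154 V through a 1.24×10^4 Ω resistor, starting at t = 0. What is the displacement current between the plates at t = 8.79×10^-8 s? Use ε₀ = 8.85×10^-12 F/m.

C = ε₀A/d = (8.85×10^-12)(4.536×10^-3)/(4.42×10^-3) = 9.082×10^-12 F, so τ = RC = 1.126×10^-7 s.
The conduction current is I(t) = (V₀/R) e^(−t/τ), and the displacement current between the plates equals it.
t/τ = 0.7806; I_d = (154/1.24×10^4) · e^(−0.7806) = (0.01242)(0.4581) = 5.69×10^-3 A.

5.69×10^-3 A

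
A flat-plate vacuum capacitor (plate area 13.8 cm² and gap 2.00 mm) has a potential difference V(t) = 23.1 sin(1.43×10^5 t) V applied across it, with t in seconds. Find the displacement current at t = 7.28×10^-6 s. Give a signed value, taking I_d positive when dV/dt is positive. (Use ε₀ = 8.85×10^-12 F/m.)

dE/dt = (V₀ω/d)·cos(ωt) with ωt = 1.04104 rad: (23.1)(1.43×10^5)(0.5053)/(2.00×10^-3) = 8.346×10^8 V/(m·s).
I_d = ε₀ A dE/dt = (8.85×10^-12)(1.38×10^-3)(8.346×10^8) = 1.02×10^-5 A.

1.02×10^-5 A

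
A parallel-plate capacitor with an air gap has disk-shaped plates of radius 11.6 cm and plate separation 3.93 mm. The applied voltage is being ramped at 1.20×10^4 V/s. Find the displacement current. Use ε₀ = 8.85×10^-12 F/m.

C = ε₀A/d = (8.85×10^-12)(0.04227)/(3.93×10^-3) = 9.519×10^-11 F.
I_d = C dV/dt = (9.519×10^-11)(1.20×10^4) = 1.14×10^-6 A.

1.14×10^-6 A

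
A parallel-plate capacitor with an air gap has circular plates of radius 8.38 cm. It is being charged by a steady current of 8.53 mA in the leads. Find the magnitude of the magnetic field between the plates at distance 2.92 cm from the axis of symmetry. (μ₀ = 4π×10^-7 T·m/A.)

No conduction current crosses the gap, so I_d there equals the 8.53×10^-3 A in the leads.
An Ampèrian loop of radius r encloses a fraction (r/R)² of I_d. Then B·2πr = μ₀ I_d (r/R)², giving B = μ₀ I_d r/(2πR²) = 7.09×10^-9 T.

7.09×10^-9 T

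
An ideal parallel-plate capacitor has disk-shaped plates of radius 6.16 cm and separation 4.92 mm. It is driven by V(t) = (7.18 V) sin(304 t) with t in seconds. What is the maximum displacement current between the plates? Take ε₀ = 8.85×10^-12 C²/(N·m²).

C = ε₀A/d = (8.85×10^-12)(0.01192)/(4.92×10^-3) = 2.144×10^-11 F; ω = 304 rad/s.
I_d = C dV/dt, so |I_d|_max = C V₀ ω = (2.144×10^-11)(7.18)(304) = 4.68×10^-8 A.

4.68×10^-8 A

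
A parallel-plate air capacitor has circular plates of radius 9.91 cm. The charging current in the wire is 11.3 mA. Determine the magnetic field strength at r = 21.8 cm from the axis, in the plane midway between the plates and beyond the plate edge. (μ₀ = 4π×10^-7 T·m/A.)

1.04×10^-8 T

Between the plates the displacement current equals the wire current: I_d = 11.3 mA = 0.0113 A.
With r > R the enclosed displacement current is the full I_d; B = μ₀ I_d / (2πr) = 1.04×10^-8 T.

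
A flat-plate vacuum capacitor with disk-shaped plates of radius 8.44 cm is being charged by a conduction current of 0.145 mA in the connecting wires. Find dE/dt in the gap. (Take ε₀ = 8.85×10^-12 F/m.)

By continuity, I_d in the gap equals the 0.145 mA flowing in the wire.
Inverting I_d = ε₀ A dE/dt gives dE/dt = 1.45×10^-4 / (8.85×10^-12 · 0.02238) = 7.32×10^8 V/(m·s).

7.32×10^8 V/(m·s)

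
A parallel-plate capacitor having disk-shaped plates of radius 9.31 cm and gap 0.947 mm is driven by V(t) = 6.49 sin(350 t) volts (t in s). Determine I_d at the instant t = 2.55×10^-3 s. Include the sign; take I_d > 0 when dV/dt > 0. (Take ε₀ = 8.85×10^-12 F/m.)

3.63×10^-7 A

dV/dt = (6.49)(350)·cos(0.8925) = 1425 V/s.
I_d = C dV/dt with C = ε₀A/d = (8.85×10^-12)(0.02723)/(9.47×10^-4) = 2.545×10^-10 F, so I_d = (2.545×10^-10)(1425) = 3.63×10^-7 A.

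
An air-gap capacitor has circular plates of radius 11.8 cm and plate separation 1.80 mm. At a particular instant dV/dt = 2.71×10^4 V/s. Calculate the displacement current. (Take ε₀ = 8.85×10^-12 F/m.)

The field between the plates is E = V/d, so dE/dt = (2.71×10^4)/(1.80×10^-3 m) = 1.506×10^7 V/(m·s).
I_d = ε₀ A (dE/dt) = (8.85×10^-12)(0.04374)(1.506×10^7) = 5.83×10^-6 A.

5.83×10^-6 A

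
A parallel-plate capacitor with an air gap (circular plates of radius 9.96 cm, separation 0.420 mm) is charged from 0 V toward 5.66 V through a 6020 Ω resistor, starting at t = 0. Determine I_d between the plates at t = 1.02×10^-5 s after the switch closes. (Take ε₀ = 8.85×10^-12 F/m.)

C = ε₀A/d = (8.85×10^-12)(0.03117)/(4.20×10^-4) = 6.568×10^-10 F, so τ = RC = 3.954×10^-6 s.
The conduction current is I(t) = (V₀/R) e^(−t/τ), and the displacement current between the plates equals it.
t/τ = 2.580; I_d = (5.66/6020) · e^(−2.580) = (9.402×10^-4)(0.07577) = 7.12×10^-5 A.

7.12×10^-5 A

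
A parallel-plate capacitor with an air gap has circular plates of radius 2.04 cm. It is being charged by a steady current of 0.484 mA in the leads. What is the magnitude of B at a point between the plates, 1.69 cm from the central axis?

Between the plates the displacement current equals the wire current: I_d = 0.484 mA = 4.84×10^-4 A.
For r < R the Ampère–Maxwell law gives B(2πr) = μ₀ I_d (r²/R²), so B = μ₀ I_d r/(2πR²) = (4π×10^-7)(4.84×10^-4)(0.0169)/(2π·0.0204²) = 3.93×10^-9 T.

3.93×10^-9 T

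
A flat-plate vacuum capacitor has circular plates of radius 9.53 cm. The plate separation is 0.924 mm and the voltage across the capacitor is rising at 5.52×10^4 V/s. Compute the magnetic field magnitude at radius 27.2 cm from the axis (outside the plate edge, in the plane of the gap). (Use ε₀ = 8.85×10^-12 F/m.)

dE/dt = (dV/dt)/d = 5.974×10^7 V/(m·s); I_d = ε₀(πR²)(dE/dt) = (8.85×10^-12)(0.02853)(5.974×10^7) = 1.508×10^-5 A.
With r > R the enclosed displacement current is the full I_d; B = μ₀ I_d / (2πr) = 1.11×10^-11 T.

1.11×10^-11 T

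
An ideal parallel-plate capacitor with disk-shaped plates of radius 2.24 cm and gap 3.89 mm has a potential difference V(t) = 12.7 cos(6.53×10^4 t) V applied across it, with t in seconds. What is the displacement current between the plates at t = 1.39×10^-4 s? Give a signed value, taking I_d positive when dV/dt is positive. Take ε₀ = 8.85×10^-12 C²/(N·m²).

-1.01×10^-6 A

dE/dt = (V₀ω/d)·−sin(ωt) with ωt = 9.0767 rad: (12.7)(6.53×10^4)(-0.3411)/(3.89×10^-3) = -7.272×10^7 V/(m·s).
I_d = ε₀ A dE/dt = (8.85×10^-12)(1.576×10^-3)(-7.272×10^7) = -1.01×10^-6 A.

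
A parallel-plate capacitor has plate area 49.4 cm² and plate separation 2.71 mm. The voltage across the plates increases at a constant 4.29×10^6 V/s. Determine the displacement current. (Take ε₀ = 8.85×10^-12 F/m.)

6.92×10^-5 A

The field between the plates is E = V/d, so dE/dt = (4.29×10^6)/(2.71×10^-3 m) = 1.583×10^9 V/(m·s).
I_d = ε₀ A (dE/dt) = (8.85×10^-12)(4.94×10^-3)(1.583×10^9) = 6.92×10^-5 A.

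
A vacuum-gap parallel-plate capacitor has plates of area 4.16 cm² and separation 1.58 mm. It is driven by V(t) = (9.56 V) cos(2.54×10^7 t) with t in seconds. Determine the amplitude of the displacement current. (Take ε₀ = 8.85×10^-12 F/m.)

5.66×10^-4 A

(dE/dt)_max = V₀ω/d = 1.537×10^11 V/(m·s); ω = 2.54×10^7 rad/s.
I_d,max = ε₀ A (dE/dt)_max = (8.85×10^-12)(4.16×10^-4)(1.537×10^11) = 5.66×10^-4 A.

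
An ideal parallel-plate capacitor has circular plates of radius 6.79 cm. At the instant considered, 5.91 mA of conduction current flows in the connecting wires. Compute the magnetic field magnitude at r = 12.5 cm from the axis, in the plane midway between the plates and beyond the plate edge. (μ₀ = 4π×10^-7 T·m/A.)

By continuity the displacement current in the gap matches the conduction current: I_d = 5.91×10^-3 A.
Outside the plates the loop encloses all of I_d, so B·2πr = μ₀ I_d and B = 9.46×10^-9 T.

9.46×10^-9 T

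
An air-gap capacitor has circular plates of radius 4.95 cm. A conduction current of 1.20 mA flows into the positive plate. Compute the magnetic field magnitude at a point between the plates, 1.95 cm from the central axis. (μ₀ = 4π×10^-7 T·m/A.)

1.91×10^-9 T

No conduction current crosses the gap, so I_d there equals the 1.20×10^-3 A in the leads.
∮B·dl = μ₀ I_d,enc with I_d,enc = I_d r²/R² = 1.862×10^-4 A; so B = μ₀ I_d,enc/(2πr) = 1.91×10^-9 T.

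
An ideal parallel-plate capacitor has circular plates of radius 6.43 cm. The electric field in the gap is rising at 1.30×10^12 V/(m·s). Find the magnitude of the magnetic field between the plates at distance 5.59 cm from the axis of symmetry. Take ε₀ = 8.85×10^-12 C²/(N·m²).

4.04×10^-7 T

Total displacement current: I_d = ε₀(πR²)(dE/dt) = (8.85×10^-12)(0.01299)(1.30×10^12) = 0.1494 A.
An Ampèrian loop of radius r encloses a fraction (r/R)² of I_d. Then B·2πr = μ₀ I_d (r/R)², giving B = μ₀ I_d r/(2πR²) = 4.04×10^-7 T.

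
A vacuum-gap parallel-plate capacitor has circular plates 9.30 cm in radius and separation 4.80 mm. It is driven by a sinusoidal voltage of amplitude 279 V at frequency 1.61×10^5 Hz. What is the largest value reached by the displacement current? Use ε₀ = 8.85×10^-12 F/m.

C = ε₀A/d = (8.85×10^-12)(0.02717)/(4.80×10^-3) = 5.009×10^-11 F; ω = 2πf = 1.012×10^6 rad/s.
I_d = C dV/dt, so |I_d|_max = C V₀ ω = (5.009×10^-11)(279)(1.012×10^6) = 0.0141 A.

0.0141 A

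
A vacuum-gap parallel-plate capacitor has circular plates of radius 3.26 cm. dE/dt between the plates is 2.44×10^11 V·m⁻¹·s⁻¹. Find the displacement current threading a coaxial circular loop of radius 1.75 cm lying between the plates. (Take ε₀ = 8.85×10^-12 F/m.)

2.08×10^-3 A

I_d = ε₀ dΦ_E/dt = ε₀ πR² (dE/dt) = (8.85×10^-12)(3.339×10^-3)(2.44×10^11) = 7.210×10^-3 A through the full plate area.
Since J_d is uniform, the enclosed fraction is (r/R)² = 0.2882, giving I_d,enc = 2.08×10^-3 A.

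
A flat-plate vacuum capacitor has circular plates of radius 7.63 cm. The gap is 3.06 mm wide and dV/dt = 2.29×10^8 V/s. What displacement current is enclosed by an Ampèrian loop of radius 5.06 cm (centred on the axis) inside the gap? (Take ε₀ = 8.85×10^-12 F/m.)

5.33×10^-3 A

With E = V/d, dE/dt = 7.484×10^10 V/(m·s) and πR² = 0.01829 m², giving I_d = ε₀ πR² dE/dt = 0.01211 A.
The field is uniform, so I_d,enc = I_d (r/R)² = (0.01211)(5.06/7.63)² = 5.33×10^-3 A.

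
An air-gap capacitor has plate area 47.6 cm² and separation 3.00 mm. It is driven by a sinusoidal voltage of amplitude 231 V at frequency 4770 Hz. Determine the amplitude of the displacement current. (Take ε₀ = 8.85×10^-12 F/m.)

C = ε₀A/d = (8.85×10^-12)(4.76×10^-3)/(3.00×10^-3) = 1.404×10^-11 F; ω = 2πf = 2.997×10^4 rad/s.
I_d = C dV/dt, so |I_d|_max = C V₀ ω = (1.404×10^-11)(231)(2.997×10^4) = 9.72×10^-5 A.

9.72×10^-5 A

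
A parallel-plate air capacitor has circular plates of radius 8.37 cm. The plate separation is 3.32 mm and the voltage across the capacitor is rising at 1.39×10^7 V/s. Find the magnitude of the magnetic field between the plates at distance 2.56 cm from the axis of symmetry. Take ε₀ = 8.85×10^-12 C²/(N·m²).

I_d = C dV/dt with C = ε₀πR²/d = 5.867×10^-11 F, so I_d = (5.867×10^-11)(1.39×10^7) = 8.155×10^-4 A.
For r < R the Ampère–Maxwell law gives B(2πr) = μ₀ I_d (r²/R²), so B = μ₀ I_d r/(2πR²) = (4π×10^-7)(8.155×10^-4)(0.0256)/(2π·0.0837²) = 5.96×10^-10 T.

5.96×10^-10 T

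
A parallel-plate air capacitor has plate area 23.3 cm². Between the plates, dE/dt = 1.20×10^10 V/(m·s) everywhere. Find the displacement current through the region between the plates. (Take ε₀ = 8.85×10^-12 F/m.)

2.47×10^-4 A

With a uniform field, Φ_E = EA, so I_d = ε₀ A dE/dt = 2.47×10^-4 A.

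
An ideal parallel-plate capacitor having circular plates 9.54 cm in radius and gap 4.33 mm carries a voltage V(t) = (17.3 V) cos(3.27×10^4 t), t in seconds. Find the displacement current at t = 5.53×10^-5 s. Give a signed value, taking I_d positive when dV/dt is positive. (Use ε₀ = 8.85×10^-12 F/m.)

-3.21×10^-5 A

C = ε₀A/d = (8.85×10^-12)(0.02859)/(4.33×10^-3) = 5.843×10^-11 F. dV/dt = V₀ω·−sin(ωt); at ωt = 1.80831 rad this factor is -0.9719.
I_d = C dV/dt = (5.843×10^-11)(17.3)(3.27×10^4)(-0.9719) = -3.21×10^-5 A.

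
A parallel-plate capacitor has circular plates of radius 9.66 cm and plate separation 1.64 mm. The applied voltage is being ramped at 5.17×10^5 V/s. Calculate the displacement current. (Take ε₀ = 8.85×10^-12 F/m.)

E = V/d so dE/dt = (dV/dt)/d = 3.152×10^8 V/(m·s), and I_d = ε₀ A dE/dt = (8.85×10^-12)(0.02932)(3.152×10^8) = 8.18×10^-5 A.

8.18×10^-5 A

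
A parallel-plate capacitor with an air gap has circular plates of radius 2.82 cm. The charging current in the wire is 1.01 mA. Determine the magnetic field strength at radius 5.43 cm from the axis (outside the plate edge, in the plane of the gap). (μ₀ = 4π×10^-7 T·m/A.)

Between the plates the displacement current equals the wire current: I_d = 1.01 mA = 1.01×10^-3 A.
With r > R the enclosed displacement current is the full I_d; B = μ₀ I_d / (2πr) = 3.72×10^-9 T.

3.72×10^-9 T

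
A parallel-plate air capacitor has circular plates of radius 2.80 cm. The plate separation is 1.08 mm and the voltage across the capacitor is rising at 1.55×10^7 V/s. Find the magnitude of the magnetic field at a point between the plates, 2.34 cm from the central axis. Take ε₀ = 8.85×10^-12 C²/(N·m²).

1.87×10^-9 T

I_d = C dV/dt with C = ε₀πR²/d = 2.018×10^-11 F, so I_d = (2.018×10^-11)(1.55×10^7) = 3.128×10^-4 A.
∮B·dl = μ₀ I_d,enc with I_d,enc = I_d r²/R² = 2.185×10^-4 A; so B = μ₀ I_d,enc/(2πr) = 1.87×10^-9 T.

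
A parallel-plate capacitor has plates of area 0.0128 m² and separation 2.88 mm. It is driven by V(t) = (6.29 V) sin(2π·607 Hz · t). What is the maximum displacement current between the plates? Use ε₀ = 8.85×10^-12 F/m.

The displacement current equals the conduction current C dV/dt, which peaks at C V₀ ω.
With C = ε₀A/d = (8.85×10^-12)(0.0128)/(2.88×10^-3) = 3.933×10^-11 F and ω = 2πf = 3814 rad/s, I_d,max = (3.933×10^-11)(6.29)(3814) = 9.44×10^-7 A.

9.44×10^-7 A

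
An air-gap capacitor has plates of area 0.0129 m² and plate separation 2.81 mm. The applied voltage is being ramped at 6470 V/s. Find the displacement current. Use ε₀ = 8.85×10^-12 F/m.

2.63×10^-7 A

E = V/d so dE/dt = (dV/dt)/d = 2.302×10^6 V/(m·s), and I_d = ε₀ A dE/dt = (8.85×10^-12)(0.0129)(2.302×10^6) = 2.63×10^-7 A.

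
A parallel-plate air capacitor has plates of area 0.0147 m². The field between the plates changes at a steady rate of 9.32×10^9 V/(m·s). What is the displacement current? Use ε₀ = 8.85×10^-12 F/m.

1.21×10^-3 A

The displacement current is ε₀ times dΦ_E/dt = ε₀ A dE/dt = (8.85×10^-12)(0.0147)(9.32×10^9) = 1.21×10^-3 A.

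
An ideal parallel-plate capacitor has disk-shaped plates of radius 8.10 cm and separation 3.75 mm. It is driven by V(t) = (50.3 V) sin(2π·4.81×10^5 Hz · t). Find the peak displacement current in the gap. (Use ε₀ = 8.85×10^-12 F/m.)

7.39×10^-3 A

(dE/dt)_max = V₀ω/d = 4.054×10^10 V/(m·s); ω = 2πf = 3.022×10^6 rad/s.
I_d,max = ε₀ A (dE/dt)_max = (8.85×10^-12)(0.02061)(4.054×10^10) = 7.39×10^-3 A.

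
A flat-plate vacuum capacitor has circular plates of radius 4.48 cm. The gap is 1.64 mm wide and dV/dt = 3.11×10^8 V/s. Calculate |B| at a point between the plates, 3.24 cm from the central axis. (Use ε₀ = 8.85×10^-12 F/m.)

I_d = C dV/dt with C = ε₀πR²/d = 3.402×10^-11 F, so I_d = (3.402×10^-11)(3.11×10^8) = 0.01058 A.
An Ampèrian loop of radius r encloses a fraction (r/R)² of I_d. Then B·2πr = μ₀ I_d (r/R)², giving B = μ₀ I_d r/(2πR²) = 3.42×10^-8 T.

3.42×10^-8 T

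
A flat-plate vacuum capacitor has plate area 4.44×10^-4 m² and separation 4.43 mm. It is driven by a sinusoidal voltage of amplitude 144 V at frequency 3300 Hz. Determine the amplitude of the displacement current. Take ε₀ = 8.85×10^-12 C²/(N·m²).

2.65×10^-6 A

C = ε₀A/d = (8.85×10^-12)(4.44×10^-4)/(4.43×10^-3) = 8.870×10^-13 F; ω = 2πf = 2.073×10^4 rad/s.
I_d = C dV/dt, so |I_d|_max = C V₀ ω = (8.870×10^-13)(144)(2.073×10^4) = 2.65×10^-6 A.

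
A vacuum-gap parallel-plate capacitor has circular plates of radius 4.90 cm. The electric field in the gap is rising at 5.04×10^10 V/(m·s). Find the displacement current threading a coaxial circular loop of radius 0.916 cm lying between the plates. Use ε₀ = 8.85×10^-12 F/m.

Through the whole plate area (πR² = 7.543×10^-3 m²), I_d = ε₀ πR² dE/dt = 3.364×10^-3 A.
Through an area πr² the displacement current is I_d·(πr²/πR²) = I_d (r/R)² = 1.18×10^-4 A.

1.18×10^-4 A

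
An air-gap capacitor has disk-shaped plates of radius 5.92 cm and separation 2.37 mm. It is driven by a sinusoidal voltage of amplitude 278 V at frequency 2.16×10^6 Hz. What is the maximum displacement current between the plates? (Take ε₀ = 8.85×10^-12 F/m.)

0.155 A

(dE/dt)_max = V₀ω/d = 1.592×10^12 V/(m·s); ω = 2πf = 1.357×10^7 rad/s.
I_d,max = ε₀ A (dE/dt)_max = (8.85×10^-12)(0.01101)(1.592×10^12) = 0.155 A.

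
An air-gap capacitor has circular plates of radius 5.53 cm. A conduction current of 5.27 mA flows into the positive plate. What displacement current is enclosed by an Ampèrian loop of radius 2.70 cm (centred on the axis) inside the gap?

1.26×10^-3 A

By continuity the displacement current in the gap matches the conduction current: I_d = 5.27×10^-3 A.
Through an area πr² the displacement current is I_d·(πr²/πR²) = I_d (r/R)² = 1.26×10^-3 A.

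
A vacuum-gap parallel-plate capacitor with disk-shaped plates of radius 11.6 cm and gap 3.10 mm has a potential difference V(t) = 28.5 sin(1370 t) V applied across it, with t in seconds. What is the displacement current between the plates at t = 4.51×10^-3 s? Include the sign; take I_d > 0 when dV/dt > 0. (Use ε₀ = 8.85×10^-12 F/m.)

4.69×10^-6 A

C = ε₀A/d = (8.85×10^-12)(0.04227)/(3.10×10^-3) = 1.207×10^-10 F. dV/dt = V₀ω·cos(ωt); at ωt = 6.1787 rad this factor is 0.9945.
I_d = C dV/dt = (1.207×10^-10)(28.5)(1370)(0.9945) = 4.69×10^-6 A.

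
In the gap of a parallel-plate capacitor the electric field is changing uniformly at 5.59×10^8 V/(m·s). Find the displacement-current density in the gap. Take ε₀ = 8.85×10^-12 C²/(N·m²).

The displacement-current density is ε₀ ∂E/∂t = (8.85×10^-12)(5.59×10^8) = 4.95×10^-3 A/m².

4.95×10^-3 A/m²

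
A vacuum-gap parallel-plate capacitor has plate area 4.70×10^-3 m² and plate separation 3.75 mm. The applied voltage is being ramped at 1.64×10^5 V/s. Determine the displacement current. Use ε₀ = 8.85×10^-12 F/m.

1.82×10^-6 A

The displacement current equals the charging current C dV/dt. With C = ε₀A/d = (8.85×10^-12)(4.70×10^-3)/(3.75×10^-3) = 1.109×10^-11 F, I_d = (1.109×10^-11)(1.64×10^5) = 1.82×10^-6 A.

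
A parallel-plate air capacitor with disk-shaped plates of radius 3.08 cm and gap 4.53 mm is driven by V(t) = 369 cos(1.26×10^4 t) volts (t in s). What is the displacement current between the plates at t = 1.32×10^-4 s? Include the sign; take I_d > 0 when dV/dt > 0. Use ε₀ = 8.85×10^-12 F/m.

dE/dt = (V₀ω/d)·−sin(ωt) with ωt = 1.6632 rad: (369)(1.26×10^4)(-0.9957)/(4.53×10^-3) = -1.022×10^9 V/(m·s).
I_d = ε₀ A dE/dt = (8.85×10^-12)(2.980×10^-3)(-1.022×10^9) = -2.70×10^-5 A.

-2.70×10^-5 A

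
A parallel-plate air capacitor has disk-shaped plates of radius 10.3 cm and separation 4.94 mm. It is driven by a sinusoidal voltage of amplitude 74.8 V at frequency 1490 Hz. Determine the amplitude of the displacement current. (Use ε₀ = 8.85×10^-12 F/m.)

4.18×10^-5 A

C = ε₀A/d = (8.85×10^-12)(0.03333)/(4.94×10^-3) = 5.971×10^-11 F; ω = 2πf = 9362 rad/s.
I_d = C dV/dt, so |I_d|_max = C V₀ ω = (5.971×10^-11)(74.8)(9362) = 4.18×10^-5 A.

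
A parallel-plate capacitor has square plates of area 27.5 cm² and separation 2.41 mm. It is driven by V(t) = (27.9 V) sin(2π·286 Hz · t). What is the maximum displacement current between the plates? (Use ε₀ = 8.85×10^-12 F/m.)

5.06×10^-7 A

C = ε₀A/d = (8.85×10^-12)(2.75×10^-3)/(2.41×10^-3) = 1.010×10^-11 F; ω = 2πf = 1797 rad/s.
I_d = C dV/dt, so |I_d|_max = C V₀ ω = (1.010×10^-11)(27.9)(1797) = 5.06×10^-7 A.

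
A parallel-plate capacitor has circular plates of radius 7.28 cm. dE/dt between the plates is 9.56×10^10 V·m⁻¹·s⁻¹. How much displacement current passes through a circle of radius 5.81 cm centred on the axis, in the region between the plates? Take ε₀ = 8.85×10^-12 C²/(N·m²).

Through the whole plate area (πR² = 0.01665 m²), I_d = ε₀ πR² dE/dt = 0.01409 A.
Through an area πr² the displacement current is I_d·(πr²/πR²) = I_d (r/R)² = 8.97×10^-3 A.

8.97×10^-3 A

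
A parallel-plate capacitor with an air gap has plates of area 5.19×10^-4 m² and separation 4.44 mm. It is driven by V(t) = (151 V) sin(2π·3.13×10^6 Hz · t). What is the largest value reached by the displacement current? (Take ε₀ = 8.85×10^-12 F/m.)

C = ε₀A/d = (8.85×10^-12)(5.19×10^-4)/(4.44×10^-3) = 1.034×10^-12 F; ω = 2πf = 1.967×10^7 rad/s.
I_d = C dV/dt, so |I_d|_max = C V₀ ω = (1.034×10^-12)(151)(1.967×10^7) = 3.07×10^-3 A.

3.07×10^-3 A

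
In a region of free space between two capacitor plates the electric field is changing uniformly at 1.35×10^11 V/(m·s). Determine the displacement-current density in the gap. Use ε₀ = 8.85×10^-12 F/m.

1.19 A/m²

J_d = ε₀ dE/dt = (8.85×10^-12)(1.35×10^11) = 1.19 A/m².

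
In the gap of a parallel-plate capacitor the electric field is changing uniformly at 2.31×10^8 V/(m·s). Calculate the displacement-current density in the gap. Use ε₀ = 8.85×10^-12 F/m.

2.04×10^-3 A/m²

J_d = ε₀ dE/dt = (8.85×10^-12)(2.31×10^8) = 2.04×10^-3 A/m².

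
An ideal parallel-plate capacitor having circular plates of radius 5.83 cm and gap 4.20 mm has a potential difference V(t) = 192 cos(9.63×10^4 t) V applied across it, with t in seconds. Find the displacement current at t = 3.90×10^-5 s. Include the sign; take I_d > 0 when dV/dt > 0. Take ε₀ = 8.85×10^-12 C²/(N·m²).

2.40×10^-4 A

C = ε₀A/d = (8.85×10^-12)(0.01068)/(4.20×10^-3) = 2.250×10^-11 F. dV/dt = V₀ω·−sin(ωt); at ωt = 3.7557 rad this factor is 0.5762.
I_d = C dV/dt = (2.250×10^-11)(192)(9.63×10^4)(0.5762) = 2.40×10^-4 A.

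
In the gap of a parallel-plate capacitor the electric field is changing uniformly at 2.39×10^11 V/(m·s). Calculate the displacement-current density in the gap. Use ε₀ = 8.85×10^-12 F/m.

2.12 A/m²

J_d = ε₀ ∂E/∂t, so J_d = 2.12 A/m².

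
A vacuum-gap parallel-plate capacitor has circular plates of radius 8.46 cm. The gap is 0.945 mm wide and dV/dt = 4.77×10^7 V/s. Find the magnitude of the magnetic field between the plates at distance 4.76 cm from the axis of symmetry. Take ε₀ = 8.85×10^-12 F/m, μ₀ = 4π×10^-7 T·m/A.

1.34×10^-8 T

With E = V/d, dE/dt = 5.048×10^10 V/(m·s) and πR² = 0.02248 m², giving I_d = ε₀ πR² dE/dt = 0.01004 A.
For r < R the Ampère–Maxwell law gives B(2πr) = μ₀ I_d (r²/R²), so B = μ₀ I_d r/(2πR²) = (4π×10^-7)(0.01004)(0.0476)/(2π·0.0846²) = 1.34×10^-8 T.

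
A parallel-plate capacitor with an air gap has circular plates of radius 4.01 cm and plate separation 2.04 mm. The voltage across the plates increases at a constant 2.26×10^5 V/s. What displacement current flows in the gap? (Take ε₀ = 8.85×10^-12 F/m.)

E = V/d so dE/dt = (dV/dt)/d = 1.108×10^8 V/(m·s), and I_d = ε₀ A dE/dt = (8.85×10^-12)(5.052×10^-3)(1.108×10^8) = 4.95×10^-6 A.

4.95×10^-6 A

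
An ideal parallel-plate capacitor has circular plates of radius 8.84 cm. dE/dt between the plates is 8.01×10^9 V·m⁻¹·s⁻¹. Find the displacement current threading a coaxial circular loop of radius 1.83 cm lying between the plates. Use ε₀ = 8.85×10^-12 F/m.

7.46×10^-5 A

Total displacement current: I_d = ε₀(πR²)(dE/dt) = (8.85×10^-12)(0.02455)(8.01×10^9) = 1.740×10^-3 A.
The field is uniform, so I_d,enc = I_d (r/R)² = (1.740×10^-3)(1.83/8.84)² = 7.46×10^-5 A.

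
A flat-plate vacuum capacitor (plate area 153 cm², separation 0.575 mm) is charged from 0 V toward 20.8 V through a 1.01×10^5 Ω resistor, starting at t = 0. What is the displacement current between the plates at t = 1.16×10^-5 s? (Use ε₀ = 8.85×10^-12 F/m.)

With C = ε₀A/d = (8.85×10^-12)(0.0153)/(5.75×10^-4) = 2.355×10^-10 F, the time constant is τ = RC = 2.379×10^-5 s, so t/τ = 0.4876 and e^(−t/τ) = 0.6141.
I_d = I_cond = (V₀/R) e^(−t/τ) = (2.059×10^-4)(0.6141) = 1.26×10^-4 A.

1.26×10^-4 A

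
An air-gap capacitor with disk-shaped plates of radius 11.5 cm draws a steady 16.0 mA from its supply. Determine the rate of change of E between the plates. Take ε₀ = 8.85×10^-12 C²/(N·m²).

4.35×10^10 V/(m·s)

By continuity, I_d in the gap equals the 16.0 mA flowing in the wire.
Inverting I_d = ε₀ A dE/dt gives dE/dt = 0.0160 / (8.85×10^-12 · 0.04155) = 4.35×10^10 V/(m·s).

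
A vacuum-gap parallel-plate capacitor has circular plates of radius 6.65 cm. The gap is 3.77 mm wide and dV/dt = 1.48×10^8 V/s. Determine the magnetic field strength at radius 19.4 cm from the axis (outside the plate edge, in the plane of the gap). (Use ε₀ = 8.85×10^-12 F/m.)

4.98×10^-9 T

dE/dt = (dV/dt)/d = 3.926×10^10 V/(m·s); I_d = ε₀(πR²)(dE/dt) = (8.85×10^-12)(0.01389)(3.926×10^10) = 4.826×10^-3 A.
For r ≥ R the full I_d is enclosed: B = μ₀ I_d/(2πr) = (4π×10^-7)(4.826×10^-3)/(2π·0.194) = 4.98×10^-9 T.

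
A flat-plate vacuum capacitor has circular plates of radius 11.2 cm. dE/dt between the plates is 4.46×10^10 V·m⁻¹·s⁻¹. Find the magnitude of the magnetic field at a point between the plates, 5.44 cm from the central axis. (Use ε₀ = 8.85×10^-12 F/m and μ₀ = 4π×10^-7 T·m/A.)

1.35×10^-8 T

I_d = ε₀ dΦ_E/dt = ε₀ πR² (dE/dt) = (8.85×10^-12)(0.03941)(4.46×10^10) = 0.01556 A through the full plate area.
For r < R the Ampère–Maxwell law gives B(2πr) = μ₀ I_d (r²/R²), so B = μ₀ I_d r/(2πR²) = (4π×10^-7)(0.01556)(0.0544)/(2π·0.112²) = 1.35×10^-8 T.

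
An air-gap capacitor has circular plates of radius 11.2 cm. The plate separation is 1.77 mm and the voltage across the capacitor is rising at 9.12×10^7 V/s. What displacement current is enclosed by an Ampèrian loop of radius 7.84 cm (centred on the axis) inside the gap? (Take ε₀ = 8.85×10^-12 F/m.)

dE/dt = (dV/dt)/d = 5.153×10^10 V/(m·s); I_d = ε₀(πR²)(dE/dt) = (8.85×10^-12)(0.03941)(5.153×10^10) = 0.01797 A.
Since J_d is uniform, the enclosed fraction is (r/R)² = 0.4900, giving I_d,enc = 8.81×10^-3 A.

8.81×10^-3 A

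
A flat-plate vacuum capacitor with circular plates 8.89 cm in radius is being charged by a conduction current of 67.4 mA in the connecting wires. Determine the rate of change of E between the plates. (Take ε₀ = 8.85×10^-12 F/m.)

3.07×10^11 V/(m·s)

The displacement current between the plates equals the conduction current, I_d = 67.4 mA.
Inverting I_d = ε₀ A dE/dt gives dE/dt = 0.0674 / (8.85×10^-12 · 0.02483) = 3.07×10^11 V/(m·s).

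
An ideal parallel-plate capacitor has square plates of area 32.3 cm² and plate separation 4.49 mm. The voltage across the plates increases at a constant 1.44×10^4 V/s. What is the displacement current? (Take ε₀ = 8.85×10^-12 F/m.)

9.17×10^-8 A

The field between the plates is E = V/d, so dE/dt = (1.44×10^4)/(4.49×10^-3 m) = 3.207×10^6 V/(m·s).
I_d = ε₀ A (dE/dt) = (8.85×10^-12)(3.23×10^-3)(3.207×10^6) = 9.17×10^-8 A.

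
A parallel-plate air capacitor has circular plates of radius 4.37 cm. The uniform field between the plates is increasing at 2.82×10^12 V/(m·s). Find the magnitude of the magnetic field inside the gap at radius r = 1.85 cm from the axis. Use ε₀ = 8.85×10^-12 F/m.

2.90×10^-7 T

Through the whole plate area (πR² = 5.999×10^-3 m²), I_d = ε₀ πR² dE/dt = 0.1497 A.
For r < R the Ampère–Maxwell law gives B(2πr) = μ₀ I_d (r²/R²), so B = μ₀ I_d r/(2πR²) = (4π×10^-7)(0.1497)(0.0185)/(2π·0.0437²) = 2.90×10^-7 T.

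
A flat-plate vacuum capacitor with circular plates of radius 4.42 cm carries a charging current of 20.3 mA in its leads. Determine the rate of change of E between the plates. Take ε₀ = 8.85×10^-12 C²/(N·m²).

The displacement current between the plates equals the conduction current, I_d = 20.3 mA.
Inverting I_d = ε₀ A dE/dt gives dE/dt = 0.0203 / (8.85×10^-12 · 6.138×10^-3) = 3.74×10^11 V/(m·s).

3.74×10^11 V/(m·s)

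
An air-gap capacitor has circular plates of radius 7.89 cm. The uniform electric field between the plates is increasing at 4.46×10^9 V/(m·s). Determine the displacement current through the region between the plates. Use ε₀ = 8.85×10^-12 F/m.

With a uniform field, Φ_E = EA, so I_d = ε₀ A dE/dt = 7.72×10^-4 A.

7.72×10^-4 A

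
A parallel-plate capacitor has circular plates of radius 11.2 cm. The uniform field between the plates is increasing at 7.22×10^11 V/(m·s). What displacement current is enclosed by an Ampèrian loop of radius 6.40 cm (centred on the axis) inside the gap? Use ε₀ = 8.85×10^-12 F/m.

0.0822 A

I_d = ε₀ dΦ_E/dt = ε₀ πR² (dE/dt) = (8.85×10^-12)(0.03941)(7.22×10^11) = 0.2518 A through the full plate area.
Through an area πr² the displacement current is I_d·(πr²/πR²) = I_d (r/R)² = 0.0822 A.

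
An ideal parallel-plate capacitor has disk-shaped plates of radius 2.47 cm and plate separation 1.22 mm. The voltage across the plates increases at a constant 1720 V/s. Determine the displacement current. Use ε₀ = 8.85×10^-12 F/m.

The field between the plates is E = V/d, so dE/dt = (1720)/(1.22×10^-3 m) = 1.410×10^6 V/(m·s).
I_d = ε₀ A (dE/dt) = (8.85×10^-12)(1.917×10^-3)(1.410×10^6) = 2.39×10^-8 A.

2.39×10^-8 A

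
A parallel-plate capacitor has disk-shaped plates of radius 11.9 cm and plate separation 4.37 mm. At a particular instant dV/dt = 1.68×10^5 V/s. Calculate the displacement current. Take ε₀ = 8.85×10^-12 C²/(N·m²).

The displacement current equals the charging current C dV/dt. With C = ε₀A/d = (8.85×10^-12)(0.04449)/(4.37×10^-3) = 9.010×10^-11 F, I_d = (9.010×10^-11)(1.68×10^5) = 1.51×10^-5 A.

1.51×10^-5 A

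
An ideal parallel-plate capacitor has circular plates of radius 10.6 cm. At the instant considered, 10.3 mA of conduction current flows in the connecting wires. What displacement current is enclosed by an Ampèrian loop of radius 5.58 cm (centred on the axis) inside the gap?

By continuity the displacement current in the gap matches the conduction current: I_d = 0.0103 A.
The field is uniform, so I_d,enc = I_d (r/R)² = (0.0103)(5.58/10.6)² = 2.85×10^-3 A.

2.85×10^-3 A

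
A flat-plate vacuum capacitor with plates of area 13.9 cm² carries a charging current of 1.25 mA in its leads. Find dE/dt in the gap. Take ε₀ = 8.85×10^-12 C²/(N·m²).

1.02×10^11 V/(m·s)

The displacement current between the plates equals the conduction current, I_d = 1.25 mA.
Since I_d = ε₀ A dE/dt, dE/dt = I_d/(ε₀A) = (1.25×10^-3)/((8.85×10^-12)(1.39×10^-3)) = 1.02×10^11 V/(m·s).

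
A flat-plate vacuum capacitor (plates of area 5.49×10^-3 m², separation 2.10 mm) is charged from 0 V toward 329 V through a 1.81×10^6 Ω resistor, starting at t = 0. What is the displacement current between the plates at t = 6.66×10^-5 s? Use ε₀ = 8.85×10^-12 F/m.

C = ε₀A/d = (8.85×10^-12)(5.49×10^-3)/(2.10×10^-3) = 2.314×10^-11 F, so τ = RC = 4.188×10^-5 s.
The conduction current is I(t) = (V₀/R) e^(−t/τ), and the displacement current between the plates equals it.
t/τ = 1.590; I_d = (329/1.81×10^6) · e^(−1.590) = (1.818×10^-4)(0.2039) = 3.71×10^-5 A.

3.71×10^-5 A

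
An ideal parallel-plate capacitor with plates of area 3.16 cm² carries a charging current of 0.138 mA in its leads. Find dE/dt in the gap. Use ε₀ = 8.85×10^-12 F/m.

4.93×10^10 V/(m·s)

By continuity, I_d in the gap equals the 0.138 mA flowing in the wire.
Since I_d = ε₀ A dE/dt, dE/dt = I_d/(ε₀A) = (1.38×10^-4)/((8.85×10^-12)(3.16×10^-4)) = 4.93×10^10 V/(m·s).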